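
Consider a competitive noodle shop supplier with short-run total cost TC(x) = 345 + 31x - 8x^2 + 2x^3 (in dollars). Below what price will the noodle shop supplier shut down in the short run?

$23 per unit

The shutdown price is the minimum of AVC. VC = 31x - 8x^2 + 2x^3, so AVC = 31 - 8x + 2x^2.
dAVC/dx = -8 + 4x = 0 gives x = 2. min AVC = 31 - 8·2 + 2·2^2 = 23.
So the shutdown price is $23.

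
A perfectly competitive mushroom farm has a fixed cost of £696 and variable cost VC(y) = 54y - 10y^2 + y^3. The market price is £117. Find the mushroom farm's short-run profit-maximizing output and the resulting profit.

AVC = 54 - 10y + y^2 has its minimum £29 at y = 5; price £117 clears that bar, so the firm operates.
MC = 54 - 20y + 3y^2. Setting P = MC and taking the root on the rising branch gives y* = 9.
TR = 117·9 = 1053. TC = 696 + 405 = 1101. Profit = 1053 − 1101 = -£48.
By producing, the firm covers all variable cost plus £648 of fixed cost; shutting down would lose the full £696.

Profit = -£48 at y = 9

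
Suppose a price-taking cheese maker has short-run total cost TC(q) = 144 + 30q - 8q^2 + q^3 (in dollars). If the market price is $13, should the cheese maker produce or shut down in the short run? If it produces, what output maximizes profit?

Strip out fixed cost: VC = 30q - 8q^2 + q^3. Then AVC = 30 - 8q + q^2 and MC = 30 - 16q + 3q^2.
AVC is minimized where dAVC/dq = -8 + 2q = 0, at q = 4; min AVC = 30 - 8·4 + 4^2 = $14.
P = $13 lies below min AVC = $14; no output level covers variable cost.
Shutting down limits the loss to fixed cost, $144.

Shut down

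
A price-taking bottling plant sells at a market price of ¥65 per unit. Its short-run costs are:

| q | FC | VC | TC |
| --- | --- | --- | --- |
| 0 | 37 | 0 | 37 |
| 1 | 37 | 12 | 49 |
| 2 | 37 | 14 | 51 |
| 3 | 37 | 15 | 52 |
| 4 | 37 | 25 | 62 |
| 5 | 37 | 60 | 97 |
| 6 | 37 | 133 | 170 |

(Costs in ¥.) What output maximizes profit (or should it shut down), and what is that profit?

Profit at each row (π = 65q − TC): q=0: -37; q=1: 16; q=2: 79; q=3: 143; q=4: 198; q=5: 228; q=6: 220.
Profit is maximized at q = 5. AVC there is 60/5 = ¥12 ≤ P, so producing beats shutting down (which would give -¥37).

q = 5; profit = ¥228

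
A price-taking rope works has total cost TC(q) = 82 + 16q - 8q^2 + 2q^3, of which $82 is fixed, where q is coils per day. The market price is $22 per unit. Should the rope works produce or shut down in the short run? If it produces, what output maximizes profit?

Produce at q = 3

From TC, MC = TC'(q) = 16 - 16q + 6q^2 and AVC = VC/q = 16 - 8q + 2q^2.
AVC is minimized where dAVC/dq = -8 + 4q = 0, at q = 2; min AVC = 16 - 8·2 + 2·2^2 = $8.
Since P = $22 ≥ min AVC = $8, price covers variable cost and the firm should produce.
Solving P = MC: -6 - 16q + 6q^2 = 0 ⇒ q = -1/3 or 3. On the upward-sloping branch, q* = 3.
Check: AVC at q = 3 is $10 ≤ P, so revenue covers variable cost.
Profit = P·q − TC = 22·3 − 112 = -$46, a loss, but smaller than the $82 fixed cost the firm would lose by shutting down.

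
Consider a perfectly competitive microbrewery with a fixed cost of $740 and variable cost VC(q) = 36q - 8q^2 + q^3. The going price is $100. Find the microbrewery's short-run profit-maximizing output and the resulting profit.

Profit = -$228 at q = 8

AVC = 36 - 8q + q^2 has its minimum $20 at q = 4; price $100 clears that bar, so the firm operates.
With MC = 36 - 16q + 3q^2, P = MC on the upward-sloping part at q* = 8.
TR = 100·8 = 800. TC = 740 + 288 = 1028. Profit = 800 − 1028 = -$228.
That loss of $228 beats the $740 the firm would lose by shutting down; producing recovers $512 of fixed cost.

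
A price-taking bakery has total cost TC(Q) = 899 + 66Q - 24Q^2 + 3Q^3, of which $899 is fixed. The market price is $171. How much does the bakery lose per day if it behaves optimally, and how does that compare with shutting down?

Profit = -$17 at Q = 7

AVC = 66 - 24Q + 3Q^2 has its minimum $18 at Q = 4; price $171 clears that bar, so the firm operates.
MC = 66 - 48Q + 9Q^2. Setting P = MC and taking the root on the rising branch gives Q* = 7.
TR = 171·7 = 1197. TC = 899 + 315 = 1214. Profit = 1197 − 1214 = -$17.
That loss of $17 beats the $899 the firm would lose by shutting down; producing recovers $882 of fixed cost.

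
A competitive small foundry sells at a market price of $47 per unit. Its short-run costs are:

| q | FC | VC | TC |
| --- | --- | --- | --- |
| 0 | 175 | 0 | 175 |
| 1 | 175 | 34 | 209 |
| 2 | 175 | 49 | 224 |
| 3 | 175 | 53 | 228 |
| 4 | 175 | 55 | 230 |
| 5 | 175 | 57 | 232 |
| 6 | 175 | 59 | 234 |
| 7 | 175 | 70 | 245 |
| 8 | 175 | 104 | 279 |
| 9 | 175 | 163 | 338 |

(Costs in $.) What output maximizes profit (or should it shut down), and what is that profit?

q = 8; profit = $97

Compute π = P·q − TC at each output: q=0: -175; q=1: -162; q=2: -130; q=3: -87; q=4: -42; q=5: 3; q=6: 48; q=7: 84; q=8: 97; q=9: 85.
Profit is maximized at q = 8. AVC there is 104/8 = $13 ≤ P, so producing beats shutting down (which would give -$175).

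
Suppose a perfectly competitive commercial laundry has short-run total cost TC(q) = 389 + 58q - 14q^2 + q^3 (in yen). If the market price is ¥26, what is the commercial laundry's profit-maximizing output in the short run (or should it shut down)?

Produce at q = 8

Strip out fixed cost: VC = 58q - 14q^2 + q^3. Then AVC = 58 - 14q + q^2 and MC = 58 - 28q + 3q^2.
The AVC parabola has its vertex at q = 14/2 = 7, where AVC = 58 - 14·7 + 7^2 = ¥9.
P = ¥26 exceeds min AVC = ¥9, so the firm stays open.
P = MC gives 32 - 28q + 3q^2 = 0, with roots 4/3 and 8. Take the larger (rising MC): q* = 8.
Check: AVC at q = 8 is ¥10 ≤ P, so revenue covers variable cost.
Profit = P·q − TC = 26·8 − 469 = -¥261, a loss, but smaller than the ¥389 fixed cost the firm would lose by shutting down.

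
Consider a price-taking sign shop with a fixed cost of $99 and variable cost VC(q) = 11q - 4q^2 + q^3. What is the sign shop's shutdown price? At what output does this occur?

Short-run supply begins at min AVC. From VC = 11q - 4q^2 + q^3, AVC = 11 - 4q + q^2.
At the minimum of AVC, MC = AVC. MC = 11 - 8q + 3q^2; setting MC = AVC gives 2q^2 - 4q = 0, so q = 2. min AVC = 7.
So the shutdown price is $7.

$7 per unit, at q = 2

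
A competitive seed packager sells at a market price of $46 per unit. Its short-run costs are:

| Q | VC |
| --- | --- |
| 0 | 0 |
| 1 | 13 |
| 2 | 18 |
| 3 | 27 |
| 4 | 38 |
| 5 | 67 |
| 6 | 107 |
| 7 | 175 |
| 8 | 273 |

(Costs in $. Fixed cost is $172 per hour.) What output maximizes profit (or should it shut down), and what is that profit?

Q = 6; profit = -$3

Compute π = P·Q − TC at each output: Q=0: -172; Q=1: -139; Q=2: -98; Q=3: -61; Q=4: -26; Q=5: -9; Q=6: -3; Q=7: -25; Q=8: -77.
Profit is maximized at Q = 6. AVC there is 107/6 = $17.83 ≤ P, so producing beats shutting down (which would give -$172).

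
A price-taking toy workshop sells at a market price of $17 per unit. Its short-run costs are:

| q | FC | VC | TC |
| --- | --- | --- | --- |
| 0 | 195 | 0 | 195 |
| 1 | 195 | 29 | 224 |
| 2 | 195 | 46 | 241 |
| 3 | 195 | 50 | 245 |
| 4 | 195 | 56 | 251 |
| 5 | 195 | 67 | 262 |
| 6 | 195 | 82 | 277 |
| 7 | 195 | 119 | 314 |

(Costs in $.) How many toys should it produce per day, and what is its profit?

q = 6; profit = -$175

Tabulate TR − TC: q=0: -195; q=1: -207; q=2: -207; q=3: -194; q=4: -183; q=5: -177; q=6: -175; q=7: -195.
Profit is maximized at q = 6. AVC there is 82/6 = $13.67 ≤ P, so producing beats shutting down (which would give -$195).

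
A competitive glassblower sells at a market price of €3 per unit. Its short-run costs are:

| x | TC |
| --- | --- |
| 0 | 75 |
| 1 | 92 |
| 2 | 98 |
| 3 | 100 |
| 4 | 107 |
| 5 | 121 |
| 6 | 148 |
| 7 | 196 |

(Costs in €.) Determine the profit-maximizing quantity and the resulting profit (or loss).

x = 0 (shut down); profit = -€75

Tabulate TR − TC: x=0: -75; x=1: -89; x=2: -92; x=3: -91; x=4: -95; x=5: -106; x=6: -130; x=7: -175.
Profit is highest at x = 0. Equivalently, the lowest AVC in the table is 32/4 ≈ €8 at x = 4, and P = €3 falls below it — price never covers variable cost, so the firm shuts down and loses only its fixed cost.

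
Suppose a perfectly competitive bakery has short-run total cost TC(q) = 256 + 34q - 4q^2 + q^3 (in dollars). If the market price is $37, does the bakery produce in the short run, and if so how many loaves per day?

From TC, MC = TC'(q) = 34 - 8q + 3q^2 and AVC = VC/q = 34 - 4q + q^2.
The AVC parabola has its vertex at q = 4/2 = 2, where AVC = 34 - 4·2 + 2^2 = $30.
P = $37 exceeds min AVC = $30, so the firm stays open.
Solving P = MC: -3 - 8q + 3q^2 = 0 ⇒ q = -1/3 or 3. On the upward-sloping branch, q* = 3.
Check: AVC at q = 3 is $31 ≤ P, so revenue covers variable cost.
Profit = P·q − TC = 37·3 − 349 = -$238, a loss, but smaller than the $256 fixed cost the firm would lose by shutting down.

Produce at q = 3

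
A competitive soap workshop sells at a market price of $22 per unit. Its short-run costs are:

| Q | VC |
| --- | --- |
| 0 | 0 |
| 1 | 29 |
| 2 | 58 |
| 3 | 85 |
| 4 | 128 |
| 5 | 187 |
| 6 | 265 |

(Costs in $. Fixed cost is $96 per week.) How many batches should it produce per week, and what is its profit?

Q = 0 (shut down); profit = -$96

Profit at each row (π = 22Q − TC): Q=0: -96; Q=1: -103; Q=2: -110; Q=3: -115; Q=4: -136; Q=5: -173; Q=6: -229.
Profit is highest at Q = 0. Equivalently, the lowest AVC in the table is 85/3 ≈ $28.33 at Q = 3, and P = $22 falls below it — price never covers variable cost, so the firm shuts down and loses only its fixed cost.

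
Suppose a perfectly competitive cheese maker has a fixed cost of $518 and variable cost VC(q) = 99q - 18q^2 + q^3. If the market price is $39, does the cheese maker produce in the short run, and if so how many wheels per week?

Strip out fixed cost: VC = 99q - 18q^2 + q^3. Then AVC = 99 - 18q + q^2 and MC = 99 - 36q + 3q^2.
The AVC parabola has its vertex at q = 18/2 = 9, where AVC = 99 - 18·9 + 9^2 = $18.
P = $39 exceeds min AVC = $18, so the firm stays open.
Set P = MC: 39 = 99 - 36q + 3q^2 → 60 - 36q + 3q^2 = 0. The roots are q = 2 and q = 10; the profit-maximizing output is on the rising part of MC, so q* = 10.
Check: AVC at q = 10 is $19 ≤ P, so revenue covers variable cost.
Profit = P·q − TC = 39·10 − 708 = -$318, a loss, but smaller than the $518 fixed cost the firm would lose by shutting down.

Produce at q = 10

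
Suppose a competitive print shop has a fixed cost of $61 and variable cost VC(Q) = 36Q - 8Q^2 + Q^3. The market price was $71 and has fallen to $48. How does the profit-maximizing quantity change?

MC = 36 - 16Q + 3Q^2; the shutdown threshold is min AVC = $20 (at Q = 4).
With P = $71 above the shutdown price, P = MC gives Q = 7.
At P = $48 ≥ min AVC, set P = MC: Q = 6. The firm stays open but cuts output.

Output falls from 7 to 6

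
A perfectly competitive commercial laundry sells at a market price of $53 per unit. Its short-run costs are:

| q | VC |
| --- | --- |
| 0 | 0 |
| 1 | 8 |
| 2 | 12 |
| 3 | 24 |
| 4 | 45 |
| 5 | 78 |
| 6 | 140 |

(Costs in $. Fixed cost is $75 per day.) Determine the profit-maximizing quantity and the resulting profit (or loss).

Tabulate TR − TC: q=0: -75; q=1: -30; q=2: 19; q=3: 60; q=4: 92; q=5: 112; q=6: 103.
Profit is maximized at q = 5. AVC there is 78/5 = $15.60 ≤ P, so producing beats shutting down (which would give -$75).

q = 5; profit = $112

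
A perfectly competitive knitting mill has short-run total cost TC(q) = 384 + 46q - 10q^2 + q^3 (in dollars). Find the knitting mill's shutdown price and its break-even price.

AVC = 46 - 10q + q^2; minimized at q = 5, giving min AVC = $21. That is the shutdown price.
ATC = 384/q + 46 - 10q + q^2. Setting dATC/dq = −384/q^2 − 10 + 2q = 0 gives q = 8 (since 2·8^3 − 10·8^2 = 384).
min ATC = 384/8 + 46 − 10·8 + 8^2 = $78. That is the break-even price.
Between these two prices the firm operates at a loss; above $78 it earns a profit.

Shutdown price = $21; break-even price = $78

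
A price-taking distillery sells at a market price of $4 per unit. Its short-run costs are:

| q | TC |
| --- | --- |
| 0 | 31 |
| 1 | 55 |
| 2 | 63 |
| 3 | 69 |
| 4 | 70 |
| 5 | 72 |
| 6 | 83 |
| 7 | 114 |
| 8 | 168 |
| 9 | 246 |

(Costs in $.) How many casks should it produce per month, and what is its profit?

Compute π = P·q − TC at each output: q=0: -31; q=1: -51; q=2: -55; q=3: -57; q=4: -54; q=5: -52; q=6: -59; q=7: -86; q=8: -136; q=9: -210.
Profit is highest at q = 0. Equivalently, the lowest AVC in the table is 41/5 ≈ $8.20 at q = 5, and P = $4 falls below it — price never covers variable cost, so the firm shuts down and loses only its fixed cost.

q = 0 (shut down); profit = -$31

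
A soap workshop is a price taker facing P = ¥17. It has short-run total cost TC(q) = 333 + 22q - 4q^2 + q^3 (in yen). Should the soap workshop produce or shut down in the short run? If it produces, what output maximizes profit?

Shut down

Variable cost is VC = 22q - 4q^2 + q^3, so AVC = VC/q = 22 - 4q + q^2 and MC = dTC/dq = 22 - 8q + 3q^2.
AVC is minimized where dAVC/dq = -4 + 2q = 0, at q = 2; min AVC = 22 - 4·2 + 2^2 = ¥18.
P = ¥17 lies below min AVC = ¥18; no output level covers variable cost.
The firm minimizes its loss by shutting down and losing only its fixed cost of ¥333.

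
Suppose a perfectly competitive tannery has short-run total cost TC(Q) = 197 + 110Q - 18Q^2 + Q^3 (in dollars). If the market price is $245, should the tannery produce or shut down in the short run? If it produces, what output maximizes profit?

From TC, MC = TC'(Q) = 110 - 36Q + 3Q^2 and AVC = VC/Q = 110 - 18Q + Q^2.
The AVC parabola has its vertex at Q = 18/2 = 9, where AVC = 110 - 18·9 + 9^2 = $29.
P = $245 exceeds min AVC = $29, so the firm stays open.
Solving P = MC: -135 - 36Q + 3Q^2 = 0 ⇒ Q = -3 or 15. On the upward-sloping branch, Q* = 15.
Check: AVC at Q = 15 is $65 ≤ P, so revenue covers variable cost.
Profit = P·Q − TC = 245·15 − 1172 = $2503.

Produce at Q = 15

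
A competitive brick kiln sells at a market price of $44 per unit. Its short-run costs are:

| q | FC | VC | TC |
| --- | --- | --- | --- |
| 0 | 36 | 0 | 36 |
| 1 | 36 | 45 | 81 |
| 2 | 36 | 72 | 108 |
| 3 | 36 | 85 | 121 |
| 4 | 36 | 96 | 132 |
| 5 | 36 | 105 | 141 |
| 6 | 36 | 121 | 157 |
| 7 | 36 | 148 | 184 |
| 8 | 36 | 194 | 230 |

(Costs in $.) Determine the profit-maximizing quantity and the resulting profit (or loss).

q = 7; profit = $124

Compute π = P·q − TC at each output: q=0: -36; q=1: -37; q=2: -20; q=3: 11; q=4: 44; q=5: 79; q=6: 107; q=7: 124; q=8: 122.
Profit is maximized at q = 7. AVC there is 148/7 = $21.14 ≤ P, so producing beats shutting down (which would give -$36).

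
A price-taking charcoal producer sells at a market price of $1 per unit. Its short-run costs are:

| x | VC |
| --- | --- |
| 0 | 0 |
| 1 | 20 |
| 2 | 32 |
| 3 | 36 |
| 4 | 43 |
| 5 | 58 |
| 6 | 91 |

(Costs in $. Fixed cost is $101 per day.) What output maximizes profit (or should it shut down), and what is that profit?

x = 0 (shut down); profit = -$101

Compute π = P·x − TC at each output: x=0: -101; x=1: -120; x=2: -131; x=3: -134; x=4: -140; x=5: -154; x=6: -186.
Profit is highest at x = 0. Equivalently, the lowest AVC in the table is 43/4 ≈ $10.75 at x = 4, and P = $1 falls below it — price never covers variable cost, so the firm shuts down and loses only its fixed cost.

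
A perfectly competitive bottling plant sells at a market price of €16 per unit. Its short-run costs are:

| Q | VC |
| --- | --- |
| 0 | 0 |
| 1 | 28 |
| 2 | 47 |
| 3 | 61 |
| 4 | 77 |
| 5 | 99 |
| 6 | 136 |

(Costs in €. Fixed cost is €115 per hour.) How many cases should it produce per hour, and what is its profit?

Q = 0 (shut down); profit = -€115

Profit at each row (π = 16Q − TC): Q=0: -115; Q=1: -127; Q=2: -130; Q=3: -128; Q=4: -128; Q=5: -134; Q=6: -155.
Profit is highest at Q = 0. Equivalently, the lowest AVC in the table is 77/4 ≈ €19.25 at Q = 4, and P = €16 falls below it — price never covers variable cost, so the firm shuts down and loses only its fixed cost.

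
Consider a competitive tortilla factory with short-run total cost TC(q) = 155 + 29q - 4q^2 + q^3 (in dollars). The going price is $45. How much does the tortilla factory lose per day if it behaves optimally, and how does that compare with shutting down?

AVC = 29 - 4q + q^2; min AVC = $25 at q = 2. Since P = $45 ≥ min AVC, the firm produces.
MC = 29 - 8q + 3q^2. Setting P = MC and taking the root on the rising branch gives q* = 4.
TR = 45·4 = 180. TC = 155 + 116 = 271. Profit = 180 − 271 = -$91.
By producing, the firm covers all variable cost plus $64 of fixed cost; shutting down would lose the full $155.

Profit = -$91 at q = 4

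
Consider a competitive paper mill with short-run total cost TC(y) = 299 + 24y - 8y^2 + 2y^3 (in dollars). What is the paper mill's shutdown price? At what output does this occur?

$16 per unit, at y = 2

The shutdown price is the minimum of AVC. VC = 24y - 8y^2 + 2y^3, so AVC = 24 - 8y + 2y^2.
At the minimum of AVC, MC = AVC. MC = 24 - 16y + 6y^2; setting MC = AVC gives 4y^2 - 8y = 0, so y = 2. min AVC = 16.
So the shutdown price is $16.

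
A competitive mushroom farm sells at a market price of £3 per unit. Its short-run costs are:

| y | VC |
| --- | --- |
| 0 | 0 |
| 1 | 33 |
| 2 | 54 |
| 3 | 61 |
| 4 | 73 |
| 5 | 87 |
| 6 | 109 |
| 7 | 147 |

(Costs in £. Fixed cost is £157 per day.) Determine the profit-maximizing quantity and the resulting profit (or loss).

y = 0 (shut down); profit = -£157

Compute π = P·y − TC at each output: y=0: -157; y=1: -187; y=2: -205; y=3: -209; y=4: -218; y=5: -229; y=6: -248; y=7: -283.
Profit is highest at y = 0. Equivalently, the lowest AVC in the table is 87/5 ≈ £17.40 at y = 5, and P = £3 falls below it — price never covers variable cost, so the firm shuts down and loses only its fixed cost.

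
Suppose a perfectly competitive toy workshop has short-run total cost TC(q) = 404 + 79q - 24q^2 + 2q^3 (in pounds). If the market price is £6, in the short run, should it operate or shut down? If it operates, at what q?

From TC, MC = TC'(q) = 79 - 48q + 6q^2 and AVC = VC/q = 79 - 24q + 2q^2.
AVC hits its minimum where MC = AVC, at q = 6, giving min AVC = 79 - 24·6 + 2·6^2 = £7.
With P < min AVC (£6 < £7), every unit sold adds to the loss.
Shutting down limits the loss to fixed cost, £404.

Shut down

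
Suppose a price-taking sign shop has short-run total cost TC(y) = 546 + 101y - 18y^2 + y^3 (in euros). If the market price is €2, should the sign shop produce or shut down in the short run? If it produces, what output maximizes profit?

Strip out fixed cost: VC = 101y - 18y^2 + y^3. Then AVC = 101 - 18y + y^2 and MC = 101 - 36y + 3y^2.
The AVC parabola has its vertex at y = 18/2 = 9, where AVC = 101 - 18·9 + 9^2 = €20.
Since P = €2 < min AVC = €20, price fails to cover variable cost at any output.
Shutting down limits the loss to fixed cost, €546.

Shut down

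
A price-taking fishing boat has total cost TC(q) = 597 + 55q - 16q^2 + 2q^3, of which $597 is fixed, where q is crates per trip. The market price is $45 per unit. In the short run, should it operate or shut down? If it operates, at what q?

Produce at q = 5

Variable cost is VC = 55q - 16q^2 + 2q^3, so AVC = VC/q = 55 - 16q + 2q^2 and MC = dTC/dq = 55 - 32q + 6q^2.
AVC is minimized where dAVC/dq = -16 + 4q = 0, at q = 4; min AVC = 55 - 16·4 + 2·4^2 = $23.
Since P = $45 ≥ min AVC = $23, price covers variable cost and the firm should produce.
P = MC gives 10 - 32q + 6q^2 = 0, with roots 1/3 and 5. Take the larger (rising MC): q* = 5.
Check: AVC at q = 5 is $25 ≤ P, so revenue covers variable cost.
Profit = P·q − TC = 45·5 − 722 = -$497, a loss, but smaller than the $597 fixed cost the firm would lose by shutting down.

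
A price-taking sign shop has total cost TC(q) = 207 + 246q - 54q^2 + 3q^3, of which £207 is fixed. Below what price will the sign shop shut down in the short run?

Short-run supply begins at min AVC. From VC = 246q - 54q^2 + 3q^3, AVC = 246 - 54q + 3q^2.
At the minimum of AVC, MC = AVC. MC = 246 - 108q + 9q^2; setting MC = AVC gives 6q^2 - 54q = 0, so q = 9. min AVC = 3.
So the shutdown price is £3.

£3 per unit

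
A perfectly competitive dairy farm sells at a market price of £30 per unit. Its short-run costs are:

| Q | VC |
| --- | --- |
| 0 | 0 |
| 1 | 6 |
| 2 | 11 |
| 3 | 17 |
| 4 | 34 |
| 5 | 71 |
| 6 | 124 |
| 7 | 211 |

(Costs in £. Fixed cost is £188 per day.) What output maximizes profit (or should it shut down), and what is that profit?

Q = 4; profit = -£102

Tabulate TR − TC: Q=0: -188; Q=1: -164; Q=2: -139; Q=3: -115; Q=4: -102; Q=5: -109; Q=6: -132; Q=7: -189.
Profit is maximized at Q = 4. AVC there is 34/4 = £8.50 ≤ P, so producing beats shutting down (which would give -£188).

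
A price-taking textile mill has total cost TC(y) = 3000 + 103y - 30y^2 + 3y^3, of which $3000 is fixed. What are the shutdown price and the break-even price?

Shutdown price = $28; break-even price = $403

Shutdown price = min AVC. AVC = 103 - 30y + 3y^2, with vertex at y = 5 and minimum $28.
ATC = 3000/y + 103 - 30y + 3y^2. Setting dATC/dy = −3000/y^2 − 30 + 6y = 0 gives y = 10 (since 6·10^3 − 30·10^2 = 3000).
min ATC = 3000/10 + 103 − 30·10 + 3·10^2 = $403. That is the break-even price.
For $28 ≤ P < $403 the firm produces at a loss; below $28 it shuts down.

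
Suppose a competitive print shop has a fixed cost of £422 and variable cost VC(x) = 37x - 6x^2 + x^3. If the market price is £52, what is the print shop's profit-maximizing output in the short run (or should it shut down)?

From TC, MC = TC'(x) = 37 - 12x + 3x^2 and AVC = VC/x = 37 - 6x + x^2.
AVC is minimized where dAVC/dx = -6 + 2x = 0, at x = 3; min AVC = 37 - 6·3 + 3^2 = £28.
Because £52 ≥ £28, revenue can cover variable cost; the firm operates.
P = MC gives -15 - 12x + 3x^2 = 0, with roots -1 and 5. Take the larger (rising MC): x* = 5.
Check: AVC at x = 5 is £32 ≤ P, so revenue covers variable cost.
Profit = P·x − TC = 52·5 − 582 = -£322, a loss, but smaller than the £422 fixed cost the firm would lose by shutting down.

Produce at x = 5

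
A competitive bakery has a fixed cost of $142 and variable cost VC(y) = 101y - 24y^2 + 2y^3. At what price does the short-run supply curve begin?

Short-run supply begins at min AVC. From VC = 101y - 24y^2 + 2y^3, AVC = 101 - 24y + 2y^2.
dAVC/dy = -24 + 4y = 0 gives y = 6. min AVC = 101 - 24·6 + 2·6^2 = 29.
The firm shuts down for any P below $29.

$29 per unit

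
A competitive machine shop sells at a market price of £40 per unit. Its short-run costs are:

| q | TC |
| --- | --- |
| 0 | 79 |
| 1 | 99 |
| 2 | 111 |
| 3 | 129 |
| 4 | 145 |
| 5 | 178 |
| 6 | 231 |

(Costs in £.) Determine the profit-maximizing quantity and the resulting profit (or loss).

Compute π = P·q − TC at each output: q=0: -79; q=1: -59; q=2: -31; q=3: -9; q=4: 15; q=5: 22; q=6: 9.
Profit is maximized at q = 5. AVC there is 99/5 = £19.80 ≤ P, so producing beats shutting down (which would give -£79).

q = 5; profit = £22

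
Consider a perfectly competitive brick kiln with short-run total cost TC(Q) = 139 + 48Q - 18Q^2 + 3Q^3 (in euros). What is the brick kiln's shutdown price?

The firm shuts down when price falls below the minimum of average variable cost. AVC = VC/Q = 48 - 18Q + 3Q^2.
dAVC/dQ = -18 + 6Q = 0 gives Q = 3. min AVC = 48 - 18·3 + 3·3^2 = 21.
For P < €21 the firm produces nothing.

€21 per unit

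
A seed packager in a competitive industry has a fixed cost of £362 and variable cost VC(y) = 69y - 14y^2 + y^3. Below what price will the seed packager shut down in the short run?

£20 per unit

The firm shuts down when price falls below the minimum of average variable cost. AVC = VC/y = 69 - 14y + y^2.
At the minimum of AVC, MC = AVC. MC = 69 - 28y + 3y^2; setting MC = AVC gives 2y^2 - 14y = 0, so y = 7. min AVC = 20.
So the shutdown price is £20.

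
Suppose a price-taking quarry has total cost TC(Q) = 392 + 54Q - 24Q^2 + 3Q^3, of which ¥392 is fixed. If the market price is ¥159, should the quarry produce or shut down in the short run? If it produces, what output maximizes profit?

Produce at Q = 7

From TC, MC = TC'(Q) = 54 - 48Q + 9Q^2 and AVC = VC/Q = 54 - 24Q + 3Q^2.
The AVC parabola has its vertex at Q = 24/6 = 4, where AVC = 54 - 24·4 + 3·4^2 = ¥6.
P = ¥159 exceeds min AVC = ¥6, so the firm stays open.
Solving P = MC: -105 - 48Q + 9Q^2 = 0 ⇒ Q = -5/3 or 7. On the upward-sloping branch, Q* = 7.
Check: AVC at Q = 7 is ¥33 ≤ P, so revenue covers variable cost.
Profit = P·Q − TC = 159·7 − 623 = ¥490.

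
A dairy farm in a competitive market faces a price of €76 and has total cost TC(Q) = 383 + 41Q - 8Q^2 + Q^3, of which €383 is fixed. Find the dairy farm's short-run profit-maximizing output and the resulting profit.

AVC = 41 - 8Q + Q^2 has its minimum €25 at Q = 4; price €76 clears that bar, so the firm operates.
MC = 41 - 16Q + 3Q^2. Setting P = MC and taking the root on the rising branch gives Q* = 7.
TR = 76·7 = 532. TC = 383 + 238 = 621. Profit = 532 − 621 = -€89.
By producing, the firm covers all variable cost plus €294 of fixed cost; shutting down would lose the full €383.

Profit = -€89 at Q = 7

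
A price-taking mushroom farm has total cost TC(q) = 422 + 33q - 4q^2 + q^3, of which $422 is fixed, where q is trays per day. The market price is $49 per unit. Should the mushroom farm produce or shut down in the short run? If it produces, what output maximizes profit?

Variable cost is VC = 33q - 4q^2 + q^3, so AVC = VC/q = 33 - 4q + q^2 and MC = dTC/dq = 33 - 8q + 3q^2.
AVC hits its minimum where MC = AVC, at q = 2, giving min AVC = 33 - 4·2 + 2^2 = $29.
Because $49 ≥ $29, revenue can cover variable cost; the firm operates.
Solving P = MC: -16 - 8q + 3q^2 = 0 ⇒ q = -4/3 or 4. On the upward-sloping branch, q* = 4.
Check: AVC at q = 4 is $33 ≤ P, so revenue covers variable cost.
Profit = P·q − TC = 49·4 − 554 = -$358, a loss, but smaller than the $422 fixed cost the firm would lose by shutting down.

Produce at q = 4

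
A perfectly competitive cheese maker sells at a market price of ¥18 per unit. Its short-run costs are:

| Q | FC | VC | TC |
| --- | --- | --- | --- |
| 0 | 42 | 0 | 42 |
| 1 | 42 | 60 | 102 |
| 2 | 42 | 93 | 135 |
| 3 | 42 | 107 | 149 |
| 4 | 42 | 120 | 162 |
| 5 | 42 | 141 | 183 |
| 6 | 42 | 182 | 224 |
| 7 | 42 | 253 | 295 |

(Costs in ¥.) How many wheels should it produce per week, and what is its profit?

Q = 0 (shut down); profit = -¥42

Tabulate TR − TC: Q=0: -42; Q=1: -84; Q=2: -99; Q=3: -95; Q=4: -90; Q=5: -93; Q=6: -116; Q=7: -169.
Profit is highest at Q = 0. Equivalently, the lowest AVC in the table is 141/5 ≈ ¥28.20 at Q = 5, and P = ¥18 falls below it — price never covers variable cost, so the firm shuts down and loses only its fixed cost.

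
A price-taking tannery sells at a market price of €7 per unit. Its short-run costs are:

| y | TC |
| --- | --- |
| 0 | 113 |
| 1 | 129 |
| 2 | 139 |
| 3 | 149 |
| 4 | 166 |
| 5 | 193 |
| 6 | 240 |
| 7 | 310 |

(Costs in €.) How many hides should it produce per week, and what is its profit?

y = 0 (shut down); profit = -€113

Profit at each row (π = 7y − TC): y=0: -113; y=1: -122; y=2: -125; y=3: -128; y=4: -138; y=5: -158; y=6: -198; y=7: -261.
Profit is highest at y = 0. Equivalently, the lowest AVC in the table is 36/3 ≈ €12 at y = 3, and P = €7 falls below it — price never covers variable cost, so the firm shuts down and loses only its fixed cost.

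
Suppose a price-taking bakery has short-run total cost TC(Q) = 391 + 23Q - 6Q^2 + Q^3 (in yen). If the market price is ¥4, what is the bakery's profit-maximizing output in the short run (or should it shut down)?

Shut down

Strip out fixed cost: VC = 23Q - 6Q^2 + Q^3. Then AVC = 23 - 6Q + Q^2 and MC = 23 - 12Q + 3Q^2.
AVC is minimized where dAVC/dQ = -6 + 2Q = 0, at Q = 3; min AVC = 23 - 6·3 + 3^2 = ¥14.
P = ¥4 lies below min AVC = ¥14; no output level covers variable cost.
Shutting down limits the loss to fixed cost, ¥391.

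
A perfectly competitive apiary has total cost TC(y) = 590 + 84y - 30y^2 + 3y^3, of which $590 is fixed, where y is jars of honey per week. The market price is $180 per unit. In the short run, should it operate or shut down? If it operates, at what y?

Produce at y = 8

Strip out fixed cost: VC = 84y - 30y^2 + 3y^3. Then AVC = 84 - 30y + 3y^2 and MC = 84 - 60y + 9y^2.
AVC hits its minimum where MC = AVC, at y = 5, giving min AVC = 84 - 30·5 + 3·5^2 = $9.
Because $180 ≥ $9, revenue can cover variable cost; the firm operates.
Solving P = MC: -96 - 60y + 9y^2 = 0 ⇒ y = -4/3 or 8. On the upward-sloping branch, y* = 8.
Check: AVC at y = 8 is $36 ≤ P, so revenue covers variable cost.
Profit = P·y − TC = 180·8 − 878 = $562.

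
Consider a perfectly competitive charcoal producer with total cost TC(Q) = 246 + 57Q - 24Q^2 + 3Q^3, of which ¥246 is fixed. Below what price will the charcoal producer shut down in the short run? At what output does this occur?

¥9 per unit, at Q = 4

The firm shuts down when price falls below the minimum of average variable cost. AVC = VC/Q = 57 - 24Q + 3Q^2.
dAVC/dQ = -24 + 6Q = 0 gives Q = 4. min AVC = 57 - 24·4 + 3·4^2 = 9.
So the shutdown price is ¥9.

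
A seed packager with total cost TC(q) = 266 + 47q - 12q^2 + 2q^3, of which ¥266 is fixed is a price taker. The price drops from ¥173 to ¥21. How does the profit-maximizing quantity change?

MC = 47 - 24q + 6q^2; the shutdown threshold is min AVC = ¥29 (at q = 3).
With P = ¥173 above the shutdown price, P = MC gives q = 7.
At P = ¥21 < min AVC = ¥29, price no longer covers variable cost at any output, so the firm shuts down: q = 0.

Output falls from 7 to 0 (the firm shuts down)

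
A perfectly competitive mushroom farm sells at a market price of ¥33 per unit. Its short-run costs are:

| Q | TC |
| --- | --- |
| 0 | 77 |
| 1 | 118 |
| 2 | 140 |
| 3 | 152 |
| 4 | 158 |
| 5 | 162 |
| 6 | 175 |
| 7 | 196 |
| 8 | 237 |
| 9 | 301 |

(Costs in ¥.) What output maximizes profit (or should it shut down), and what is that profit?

Tabulate TR − TC: Q=0: -77; Q=1: -85; Q=2: -74; Q=3: -53; Q=4: -26; Q=5: 3; Q=6: 23; Q=7: 35; Q=8: 27; Q=9: -4.
Profit is maximized at Q = 7. AVC there is 119/7 = ¥17 ≤ P, so producing beats shutting down (which would give -¥77).

Q = 7; profit = ¥35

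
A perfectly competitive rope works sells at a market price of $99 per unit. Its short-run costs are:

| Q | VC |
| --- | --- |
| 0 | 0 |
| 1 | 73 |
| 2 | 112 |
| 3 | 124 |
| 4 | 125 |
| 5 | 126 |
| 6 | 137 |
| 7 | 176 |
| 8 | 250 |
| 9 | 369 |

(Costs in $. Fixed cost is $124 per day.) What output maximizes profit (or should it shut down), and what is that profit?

Tabulate TR − TC: Q=0: -124; Q=1: -98; Q=2: -38; Q=3: 49; Q=4: 147; Q=5: 245; Q=6: 333; Q=7: 393; Q=8: 418; Q=9: 398.
Profit is maximized at Q = 8. AVC there is 250/8 = $31.25 ≤ P, so producing beats shutting down (which would give -$124).

Q = 8; profit = $418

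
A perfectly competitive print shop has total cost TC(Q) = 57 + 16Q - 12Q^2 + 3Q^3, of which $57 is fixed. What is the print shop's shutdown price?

The firm shuts down when price falls below the minimum of average variable cost. AVC = VC/Q = 16 - 12Q + 3Q^2.
At the minimum of AVC, MC = AVC. MC = 16 - 24Q + 9Q^2; setting MC = AVC gives 6Q^2 - 12Q = 0, so Q = 2. min AVC = 4.
The firm shuts down for any P below $4.

$4 per unit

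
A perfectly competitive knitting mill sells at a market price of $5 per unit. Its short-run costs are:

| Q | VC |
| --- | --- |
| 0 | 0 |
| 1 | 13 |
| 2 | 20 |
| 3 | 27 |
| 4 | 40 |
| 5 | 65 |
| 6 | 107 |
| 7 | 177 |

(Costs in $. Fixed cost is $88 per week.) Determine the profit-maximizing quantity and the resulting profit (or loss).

Q = 0 (shut down); profit = -$88

Compute π = P·Q − TC at each output: Q=0: -88; Q=1: -96; Q=2: -98; Q=3: -100; Q=4: -108; Q=5: -128; Q=6: -165; Q=7: -230.
Profit is highest at Q = 0. Equivalently, the lowest AVC in the table is 27/3 ≈ $9 at Q = 3, and P = $5 falls below it — price never covers variable cost, so the firm shuts down and loses only its fixed cost.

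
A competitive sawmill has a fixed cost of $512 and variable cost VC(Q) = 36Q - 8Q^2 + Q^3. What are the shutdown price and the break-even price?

Shutdown price = $20; break-even price = $100

AVC = 36 - 8Q + Q^2; minimized at Q = 4, giving min AVC = $20. That is the shutdown price.
ATC = 512/Q + 36 - 8Q + Q^2. Setting dATC/dQ = −512/Q^2 − 8 + 2Q = 0 gives Q = 8 (since 2·8^3 − 8·8^2 = 512).
min ATC = 512/8 + 36 − 8·8 + 8^2 = $100. That is the break-even price.
Between these two prices the firm operates at a loss; above $100 it earns a profit.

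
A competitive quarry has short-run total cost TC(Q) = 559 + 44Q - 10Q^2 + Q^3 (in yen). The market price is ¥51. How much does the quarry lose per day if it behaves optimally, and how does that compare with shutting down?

AVC = 44 - 10Q + Q^2; min AVC = ¥19 at Q = 5. Since P = ¥51 ≥ min AVC, the firm produces.
MC = 44 - 20Q + 3Q^2. Setting P = MC and taking the root on the rising branch gives Q* = 7.
TR = 51·7 = 357. TC = 559 + 161 = 720. Profit = 357 − 720 = -¥363.
That loss of ¥363 beats the ¥559 the firm would lose by shutting down; producing recovers ¥196 of fixed cost.

Profit = -¥363 at Q = 7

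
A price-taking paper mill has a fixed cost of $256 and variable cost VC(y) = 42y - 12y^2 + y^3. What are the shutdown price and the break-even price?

Shutdown price = $6; break-even price = $42

AVC = 42 - 12y + y^2; minimized at y = 6, giving min AVC = $6. That is the shutdown price.
ATC = 256/y + 42 - 12y + y^2. Setting dATC/dy = −256/y^2 − 12 + 2y = 0 gives y = 8 (since 2·8^3 − 12·8^2 = 256).
min ATC = 256/8 + 42 − 12·8 + 8^2 = $42. That is the break-even price.
Between these two prices the firm operates at a loss; above $42 it earns a profit.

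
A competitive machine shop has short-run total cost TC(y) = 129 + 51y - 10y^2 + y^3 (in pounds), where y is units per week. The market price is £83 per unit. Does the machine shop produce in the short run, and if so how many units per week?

From TC, MC = TC'(y) = 51 - 20y + 3y^2 and AVC = VC/y = 51 - 10y + y^2.
The AVC parabola has its vertex at y = 10/2 = 5, where AVC = 51 - 10·5 + 5^2 = £26.
Since P = £83 ≥ min AVC = £26, price covers variable cost and the firm should produce.
Solving P = MC: -32 - 20y + 3y^2 = 0 ⇒ y = -4/3 or 8. On the upward-sloping branch, y* = 8.
Check: AVC at y = 8 is £35 ≤ P, so revenue covers variable cost.
Profit = P·y − TC = 83·8 − 409 = £255.

Produce at y = 8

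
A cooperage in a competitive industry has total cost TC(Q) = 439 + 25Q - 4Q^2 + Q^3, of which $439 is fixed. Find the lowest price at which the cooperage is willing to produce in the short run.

Short-run supply begins at min AVC. From VC = 25Q - 4Q^2 + Q^3, AVC = 25 - 4Q + Q^2.
dAVC/dQ = -4 + 2Q = 0 gives Q = 2. min AVC = 25 - 4·2 + 2^2 = 21.
So the shutdown price is $21.

$21 per unit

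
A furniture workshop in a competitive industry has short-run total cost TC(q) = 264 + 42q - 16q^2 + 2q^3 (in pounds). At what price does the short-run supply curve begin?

The shutdown price is the minimum of AVC. VC = 42q - 16q^2 + 2q^3, so AVC = 42 - 16q + 2q^2.
At the minimum of AVC, MC = AVC. MC = 42 - 32q + 6q^2; setting MC = AVC gives 4q^2 - 16q = 0, so q = 4. min AVC = 10.
So the shutdown price is £10.

£10 per unit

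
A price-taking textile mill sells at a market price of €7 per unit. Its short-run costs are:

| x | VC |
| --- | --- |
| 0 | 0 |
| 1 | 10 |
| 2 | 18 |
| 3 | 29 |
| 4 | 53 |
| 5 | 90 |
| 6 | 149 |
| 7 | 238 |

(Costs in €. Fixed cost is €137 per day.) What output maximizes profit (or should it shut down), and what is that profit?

Compute π = P·x − TC at each output: x=0: -137; x=1: -140; x=2: -141; x=3: -145; x=4: -162; x=5: -192; x=6: -244; x=7: -326.
Profit is highest at x = 0. Equivalently, the lowest AVC in the table is 18/2 ≈ €9 at x = 2, and P = €7 falls below it — price never covers variable cost, so the firm shuts down and loses only its fixed cost.

x = 0 (shut down); profit = -€137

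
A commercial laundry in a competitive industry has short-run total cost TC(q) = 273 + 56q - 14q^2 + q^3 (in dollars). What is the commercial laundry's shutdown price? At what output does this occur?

$7 per unit, at q = 7

Short-run supply begins at min AVC. From VC = 56q - 14q^2 + q^3, AVC = 56 - 14q + q^2.
At the minimum of AVC, MC = AVC. MC = 56 - 28q + 3q^2; setting MC = AVC gives 2q^2 - 14q = 0, so q = 7. min AVC = 7.
So the shutdown price is $7.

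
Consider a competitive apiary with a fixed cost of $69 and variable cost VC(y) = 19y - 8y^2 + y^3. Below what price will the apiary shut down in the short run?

The shutdown price is the minimum of AVC. VC = 19y - 8y^2 + y^3, so AVC = 19 - 8y + y^2.
dAVC/dy = -8 + 2y = 0 gives y = 4. min AVC = 19 - 8·4 + 4^2 = 3.
The firm shuts down for any P below $3.

$3 per unit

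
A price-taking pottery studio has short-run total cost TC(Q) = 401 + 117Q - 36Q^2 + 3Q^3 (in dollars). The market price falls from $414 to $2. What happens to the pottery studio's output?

AVC = 117 - 36Q + 3Q^2, minimized at Q = 6 where min AVC = $9. MC = 117 - 72Q + 9Q^2.
With P = $414 above the shutdown price, P = MC gives Q = 11.
At P = $2 < min AVC = $9, price no longer covers variable cost at any output, so the firm shuts down: Q = 0.

Output falls from 11 to 0 (the firm shuts down)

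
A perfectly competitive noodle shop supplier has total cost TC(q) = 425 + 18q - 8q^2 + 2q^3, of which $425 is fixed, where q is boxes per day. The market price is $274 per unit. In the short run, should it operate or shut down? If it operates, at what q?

Produce at q = 8

Variable cost is VC = 18q - 8q^2 + 2q^3, so AVC = VC/q = 18 - 8q + 2q^2 and MC = dTC/dq = 18 - 16q + 6q^2.
AVC is minimized where dAVC/dq = -8 + 4q = 0, at q = 2; min AVC = 18 - 8·2 + 2·2^2 = $10.
Because $274 ≥ $10, revenue can cover variable cost; the firm operates.
Set P = MC: 274 = 18 - 16q + 6q^2 → -256 - 16q + 6q^2 = 0. The roots are q = -16/3 and q = 8; the profit-maximizing output is on the rising part of MC, so q* = 8.
Check: AVC at q = 8 is $82 ≤ P, so revenue covers variable cost.
Profit = P·q − TC = 274·8 − 1081 = $1111.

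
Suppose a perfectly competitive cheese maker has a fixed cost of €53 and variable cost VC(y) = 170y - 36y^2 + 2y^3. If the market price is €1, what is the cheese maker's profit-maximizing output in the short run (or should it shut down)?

Strip out fixed cost: VC = 170y - 36y^2 + 2y^3. Then AVC = 170 - 36y + 2y^2 and MC = 170 - 72y + 6y^2.
The AVC parabola has its vertex at y = 36/4 = 9, where AVC = 170 - 36·9 + 2·9^2 = €8.
With P < min AVC (€1 < €8), every unit sold adds to the loss.
Best response: produce nothing and absorb the €53 fixed cost.

Shut down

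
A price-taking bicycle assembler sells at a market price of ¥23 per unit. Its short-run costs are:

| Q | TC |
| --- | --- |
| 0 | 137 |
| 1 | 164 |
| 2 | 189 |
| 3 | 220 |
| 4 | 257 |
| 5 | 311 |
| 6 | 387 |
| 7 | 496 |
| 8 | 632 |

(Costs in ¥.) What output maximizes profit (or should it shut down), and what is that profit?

Q = 0 (shut down); profit = -¥137

Compute π = P·Q − TC at each output: Q=0: -137; Q=1: -141; Q=2: -143; Q=3: -151; Q=4: -165; Q=5: -196; Q=6: -249; Q=7: -335; Q=8: -448.
Profit is highest at Q = 0. Equivalently, the lowest AVC in the table is 52/2 ≈ ¥26 at Q = 2, and P = ¥23 falls below it — price never covers variable cost, so the firm shuts down and loses only its fixed cost.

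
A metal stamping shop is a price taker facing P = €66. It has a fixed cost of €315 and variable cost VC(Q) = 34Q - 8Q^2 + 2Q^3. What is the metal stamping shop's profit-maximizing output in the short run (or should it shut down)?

Variable cost is VC = 34Q - 8Q^2 + 2Q^3, so AVC = VC/Q = 34 - 8Q + 2Q^2 and MC = dTC/dQ = 34 - 16Q + 6Q^2.
The AVC parabola has its vertex at Q = 8/4 = 2, where AVC = 34 - 8·2 + 2·2^2 = €26.
Because €66 ≥ €26, revenue can cover variable cost; the firm operates.
Solving P = MC: -32 - 16Q + 6Q^2 = 0 ⇒ Q = -4/3 or 4. On the upward-sloping branch, Q* = 4.
Check: AVC at Q = 4 is €34 ≤ P, so revenue covers variable cost.
Profit = P·Q − TC = 66·4 − 451 = -€187, a loss, but smaller than the €315 fixed cost the firm would lose by shutting down.

Produce at Q = 4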